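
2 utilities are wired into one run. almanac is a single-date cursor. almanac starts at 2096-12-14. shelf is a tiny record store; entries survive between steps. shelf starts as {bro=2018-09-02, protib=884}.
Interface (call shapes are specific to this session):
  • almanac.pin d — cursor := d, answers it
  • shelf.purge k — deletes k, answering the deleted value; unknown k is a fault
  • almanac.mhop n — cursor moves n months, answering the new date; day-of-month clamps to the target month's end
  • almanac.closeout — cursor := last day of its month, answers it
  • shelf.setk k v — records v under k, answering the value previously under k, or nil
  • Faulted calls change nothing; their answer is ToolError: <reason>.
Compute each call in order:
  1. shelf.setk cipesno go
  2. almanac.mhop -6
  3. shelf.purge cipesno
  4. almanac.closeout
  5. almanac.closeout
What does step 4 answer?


Answer: 2096-06-30

Derivation:
==> shelf.setk(k='cipesno', v='go')
<== nil
==> almanac.mhop(n='-6')
<== 2096-06-14
==> shelf.purge(k='cipesno')
<== go
==> almanac.closeout()
<== 2096-06-30
==> almanac.closeout()
<== 2096-06-30


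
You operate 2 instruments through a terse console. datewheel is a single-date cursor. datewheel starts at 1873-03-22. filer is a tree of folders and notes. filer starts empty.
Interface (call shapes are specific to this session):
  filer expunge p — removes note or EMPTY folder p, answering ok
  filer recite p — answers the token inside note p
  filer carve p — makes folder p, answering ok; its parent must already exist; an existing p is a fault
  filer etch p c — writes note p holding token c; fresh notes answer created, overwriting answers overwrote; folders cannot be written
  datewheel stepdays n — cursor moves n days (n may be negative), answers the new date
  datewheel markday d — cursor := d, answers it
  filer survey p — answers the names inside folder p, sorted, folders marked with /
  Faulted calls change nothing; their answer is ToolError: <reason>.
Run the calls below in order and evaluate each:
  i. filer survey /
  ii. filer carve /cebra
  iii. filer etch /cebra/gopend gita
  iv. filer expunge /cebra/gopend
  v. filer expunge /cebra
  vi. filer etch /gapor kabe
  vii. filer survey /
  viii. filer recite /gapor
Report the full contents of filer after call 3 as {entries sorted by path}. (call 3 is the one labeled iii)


Answer: {cebra/, cebra/gopend=gita}

Derivation:
I invoke filer survey using p='/', giving [].
I use filer carve using p='/cebra', and see ok.
I invoke filer etch using p='/cebra/gopend', c='gita': created.
Now I run filer expunge using p='/cebra/gopend', and get ok.
Then filer expunge using p='/cebra', yielding ok.
I try filer etch using p='/gapor', c='kabe', and observe created.
I use filer survey using p='/', and observe [gapor].
I use filer recite using p='/gapor', yielding kabe.


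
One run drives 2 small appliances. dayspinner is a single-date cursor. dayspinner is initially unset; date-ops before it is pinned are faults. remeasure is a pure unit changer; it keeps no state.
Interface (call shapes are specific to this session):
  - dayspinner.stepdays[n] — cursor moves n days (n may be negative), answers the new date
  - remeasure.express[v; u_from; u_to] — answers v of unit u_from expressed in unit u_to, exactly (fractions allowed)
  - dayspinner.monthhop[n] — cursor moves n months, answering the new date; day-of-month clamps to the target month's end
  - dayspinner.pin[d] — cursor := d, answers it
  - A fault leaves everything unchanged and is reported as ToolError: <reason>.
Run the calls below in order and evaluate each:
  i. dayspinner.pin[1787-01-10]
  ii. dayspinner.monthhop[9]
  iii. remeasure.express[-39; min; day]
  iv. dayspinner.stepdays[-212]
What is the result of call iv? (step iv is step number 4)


Answer: 1787-03-12

Derivation:
>> dayspinner.pin(d→1787-01-10)
<< 1787-01-10
>> dayspinner.monthhop(n→9)
<< 1787-10-10
>> remeasure.express(v→-39, u_from→min, u_to→day)
<< -13/480
>> dayspinner.stepdays(n→-212)
<< 1787-03-12


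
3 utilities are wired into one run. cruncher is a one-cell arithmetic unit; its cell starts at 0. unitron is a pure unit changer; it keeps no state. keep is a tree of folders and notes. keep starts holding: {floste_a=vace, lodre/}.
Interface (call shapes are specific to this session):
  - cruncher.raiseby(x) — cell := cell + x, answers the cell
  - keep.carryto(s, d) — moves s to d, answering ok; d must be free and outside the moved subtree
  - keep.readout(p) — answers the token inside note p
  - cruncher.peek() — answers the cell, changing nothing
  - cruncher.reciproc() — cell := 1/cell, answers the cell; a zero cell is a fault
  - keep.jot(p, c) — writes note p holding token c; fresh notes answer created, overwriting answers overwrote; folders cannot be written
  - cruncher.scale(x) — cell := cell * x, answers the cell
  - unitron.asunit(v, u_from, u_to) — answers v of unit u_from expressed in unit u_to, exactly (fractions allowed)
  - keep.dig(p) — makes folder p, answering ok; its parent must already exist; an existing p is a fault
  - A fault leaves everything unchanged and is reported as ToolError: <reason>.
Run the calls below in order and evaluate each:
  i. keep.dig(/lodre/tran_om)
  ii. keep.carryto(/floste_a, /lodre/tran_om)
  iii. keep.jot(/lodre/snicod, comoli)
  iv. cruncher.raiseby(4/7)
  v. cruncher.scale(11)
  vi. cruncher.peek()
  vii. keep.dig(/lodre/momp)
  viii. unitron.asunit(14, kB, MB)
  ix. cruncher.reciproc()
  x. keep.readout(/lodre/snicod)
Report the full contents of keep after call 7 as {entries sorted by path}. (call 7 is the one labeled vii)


% keep.dig(p='/lodre/tran_om') == ok
% keep.carryto(s='/floste_a', d='/lodre/tran_om') == ToolError: exists
% keep.jot(p='/lodre/snicod', c='comoli') == created
% cruncher.raiseby(x='4/7') == 4/7
% cruncher.scale(x='11') == 44/7
% cruncher.peek() == 44/7
% keep.dig(p='/lodre/momp') == ok
% unitron.asunit(v='14', u_from='kB', u_to='MB') == 7/500
% cruncher.reciproc() == 7/44
% keep.readout(p='/lodre/snicod') == comoli

Answer: {floste_a=vace, lodre/, lodre/momp/, lodre/snicod=comoli, lodre/tran_om/}


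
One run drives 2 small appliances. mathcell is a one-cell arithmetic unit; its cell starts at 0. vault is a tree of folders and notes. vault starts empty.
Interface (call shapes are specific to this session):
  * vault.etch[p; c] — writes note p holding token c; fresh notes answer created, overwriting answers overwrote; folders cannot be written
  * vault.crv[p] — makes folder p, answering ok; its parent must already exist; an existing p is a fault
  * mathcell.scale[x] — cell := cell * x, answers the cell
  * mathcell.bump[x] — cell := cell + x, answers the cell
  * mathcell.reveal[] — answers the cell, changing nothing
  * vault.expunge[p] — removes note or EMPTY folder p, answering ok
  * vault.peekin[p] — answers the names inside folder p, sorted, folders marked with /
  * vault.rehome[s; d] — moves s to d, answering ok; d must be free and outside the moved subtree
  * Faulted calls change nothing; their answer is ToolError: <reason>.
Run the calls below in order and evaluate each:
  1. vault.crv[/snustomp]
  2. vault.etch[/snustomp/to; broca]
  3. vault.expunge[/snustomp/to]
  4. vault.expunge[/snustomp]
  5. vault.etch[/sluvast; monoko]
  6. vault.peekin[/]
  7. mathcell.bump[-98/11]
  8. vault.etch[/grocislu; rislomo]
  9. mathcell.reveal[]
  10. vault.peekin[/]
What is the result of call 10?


! 1. vault.crv(/snustomp) : ok
! 2. vault.etch(/snustomp/to, broca) : created
! 3. vault.expunge(/snustomp/to) : ok
! 4. vault.expunge(/snustomp) : ok
! 5. vault.etch(/sluvast, monoko) : created
! 6. vault.peekin(/) : [sluvast]
! 7. mathcell.bump(-98/11) : -98/11
! 8. vault.etch(/grocislu, rislomo) : created
! 9. mathcell.reveal() : -98/11
! 10. vault.peekin(/) : [grocislu, sluvast]

Answer: [grocislu, sluvast]


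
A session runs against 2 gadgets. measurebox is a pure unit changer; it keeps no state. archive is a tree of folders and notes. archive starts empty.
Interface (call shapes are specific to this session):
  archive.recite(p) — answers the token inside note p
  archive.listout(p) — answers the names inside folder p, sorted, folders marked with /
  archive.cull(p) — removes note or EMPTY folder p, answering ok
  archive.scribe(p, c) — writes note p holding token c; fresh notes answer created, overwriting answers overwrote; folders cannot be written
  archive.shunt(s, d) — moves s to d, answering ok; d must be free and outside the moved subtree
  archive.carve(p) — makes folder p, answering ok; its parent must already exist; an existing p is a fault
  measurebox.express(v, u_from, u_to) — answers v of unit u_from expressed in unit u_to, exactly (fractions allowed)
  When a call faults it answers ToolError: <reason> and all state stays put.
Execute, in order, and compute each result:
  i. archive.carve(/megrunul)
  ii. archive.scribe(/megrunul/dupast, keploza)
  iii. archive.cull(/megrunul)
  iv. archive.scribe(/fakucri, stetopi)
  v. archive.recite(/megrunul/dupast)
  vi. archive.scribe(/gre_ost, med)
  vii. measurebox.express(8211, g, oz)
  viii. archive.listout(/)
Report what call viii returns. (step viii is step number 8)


Answer: [fakucri, gre_ost, megrunul/]

Derivation:
-- archive.carve(p: /megrunul) => ok
-- archive.scribe(p: /megrunul/dupast, c: keploza) => created
-- archive.cull(p: /megrunul) => ToolError: not empty
-- archive.scribe(p: /fakucri, c: stetopi) => created
-- archive.recite(p: /megrunul/dupast) => keploza
-- archive.scribe(p: /gre_ost, c: med) => created
-- measurebox.express(v: 8211, u_from: g, u_to: oz) => 1876800000/6479891
-- archive.listout(p: /) => [fakucri, gre_ost, megrunul/]


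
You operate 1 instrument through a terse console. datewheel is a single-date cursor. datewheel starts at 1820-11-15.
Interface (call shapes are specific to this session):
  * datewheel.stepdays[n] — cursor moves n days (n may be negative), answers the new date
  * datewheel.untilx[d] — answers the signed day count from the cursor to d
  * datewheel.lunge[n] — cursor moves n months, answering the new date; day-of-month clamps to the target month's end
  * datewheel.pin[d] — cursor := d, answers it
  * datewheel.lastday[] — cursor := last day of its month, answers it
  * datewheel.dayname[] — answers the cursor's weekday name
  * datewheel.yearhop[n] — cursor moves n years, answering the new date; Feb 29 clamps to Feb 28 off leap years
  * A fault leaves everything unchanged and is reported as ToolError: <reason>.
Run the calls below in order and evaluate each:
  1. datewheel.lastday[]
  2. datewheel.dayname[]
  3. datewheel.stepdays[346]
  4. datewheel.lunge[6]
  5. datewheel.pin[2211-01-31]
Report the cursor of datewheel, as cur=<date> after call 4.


Answer: cur=1822-05-11

Derivation:
% datewheel.lastday() => 1820-11-30
% datewheel.dayname() => Thursday
% datewheel.stepdays(n='346') => 1821-11-11
% datewheel.lunge(n='6') => 1822-05-11
% datewheel.pin(d='2211-01-31') => 2211-01-31


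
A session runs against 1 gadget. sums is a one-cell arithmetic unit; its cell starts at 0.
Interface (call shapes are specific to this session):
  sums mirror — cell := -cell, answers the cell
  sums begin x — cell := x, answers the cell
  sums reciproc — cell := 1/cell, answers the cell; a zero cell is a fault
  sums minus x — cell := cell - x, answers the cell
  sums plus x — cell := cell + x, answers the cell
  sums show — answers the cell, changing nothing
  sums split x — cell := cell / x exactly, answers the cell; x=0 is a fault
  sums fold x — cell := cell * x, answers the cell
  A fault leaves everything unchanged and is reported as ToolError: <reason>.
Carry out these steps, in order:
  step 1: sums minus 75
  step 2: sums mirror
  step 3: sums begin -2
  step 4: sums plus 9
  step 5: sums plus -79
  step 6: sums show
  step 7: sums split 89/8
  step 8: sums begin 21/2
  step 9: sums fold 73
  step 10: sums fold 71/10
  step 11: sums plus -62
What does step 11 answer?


Do: sums minus[75]
See: -75
Do: sums mirror[]
See: 75
Do: sums begin[-2]
See: -2
Do: sums plus[9]
See: 7
Do: sums plus[-79]
See: -72
Do: sums show[]
See: -72
Do: sums split[89/8]
See: -576/89
Do: sums begin[21/2]
See: 21/2
Do: sums fold[73]
See: 1533/2
Do: sums fold[71/10]
See: 108843/20
Do: sums plus[-62]
See: 107603/20

Answer: 107603/20


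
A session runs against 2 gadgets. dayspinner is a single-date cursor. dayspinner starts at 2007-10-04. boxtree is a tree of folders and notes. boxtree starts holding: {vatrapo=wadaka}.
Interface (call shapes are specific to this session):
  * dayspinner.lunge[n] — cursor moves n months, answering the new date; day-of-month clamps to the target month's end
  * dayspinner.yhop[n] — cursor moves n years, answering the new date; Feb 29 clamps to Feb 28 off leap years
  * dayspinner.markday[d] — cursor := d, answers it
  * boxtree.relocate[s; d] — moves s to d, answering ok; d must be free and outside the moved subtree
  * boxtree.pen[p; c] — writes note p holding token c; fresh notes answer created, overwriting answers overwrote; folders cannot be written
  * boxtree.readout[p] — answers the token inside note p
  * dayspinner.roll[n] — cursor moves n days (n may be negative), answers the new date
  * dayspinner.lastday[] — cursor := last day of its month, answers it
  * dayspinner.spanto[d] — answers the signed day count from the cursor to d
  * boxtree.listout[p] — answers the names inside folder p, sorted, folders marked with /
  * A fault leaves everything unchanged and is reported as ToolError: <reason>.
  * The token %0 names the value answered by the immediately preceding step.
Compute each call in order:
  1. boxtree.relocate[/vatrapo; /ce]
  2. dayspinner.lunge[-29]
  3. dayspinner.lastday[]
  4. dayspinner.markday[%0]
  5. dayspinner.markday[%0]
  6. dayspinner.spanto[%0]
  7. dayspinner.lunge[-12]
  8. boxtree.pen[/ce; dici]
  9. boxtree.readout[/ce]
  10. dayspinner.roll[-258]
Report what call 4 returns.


Answer: 2005-05-31

Derivation:
> boxtree.relocate s→/vatrapo d→/ce
[out] ok
> dayspinner.lunge n→-29
[out] 2005-05-04
> dayspinner.lastday
[out] 2005-05-31
> dayspinner.markday d→%0
[out] 2005-05-31
> dayspinner.markday d→%0
[out] 2005-05-31
> dayspinner.spanto d→%0
[out] 0
> dayspinner.lunge n→-12
[out] 2004-05-31
> boxtree.pen p→/ce c→dici
[out] overwrote
> boxtree.readout p→/ce
[out] dici
> dayspinner.roll n→-258
[out] 2003-09-16


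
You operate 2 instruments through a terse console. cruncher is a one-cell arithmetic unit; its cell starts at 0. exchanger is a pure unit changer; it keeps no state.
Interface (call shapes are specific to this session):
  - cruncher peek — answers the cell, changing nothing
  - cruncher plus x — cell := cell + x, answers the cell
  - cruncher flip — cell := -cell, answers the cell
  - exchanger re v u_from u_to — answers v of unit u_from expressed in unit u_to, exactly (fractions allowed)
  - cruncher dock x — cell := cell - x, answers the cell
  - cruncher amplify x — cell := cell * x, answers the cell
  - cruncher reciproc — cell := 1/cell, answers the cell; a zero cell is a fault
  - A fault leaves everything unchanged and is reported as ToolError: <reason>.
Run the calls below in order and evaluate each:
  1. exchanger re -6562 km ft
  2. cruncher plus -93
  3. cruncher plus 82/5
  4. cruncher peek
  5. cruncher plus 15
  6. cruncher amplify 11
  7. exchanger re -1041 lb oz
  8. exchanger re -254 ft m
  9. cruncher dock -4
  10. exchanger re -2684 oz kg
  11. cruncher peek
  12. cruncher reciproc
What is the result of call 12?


# exchanger re(v=-6562, u_from=km, u_to=ft) => -8202500000/381
# cruncher plus(x=-93) => -93
# cruncher plus(x=82/5) => -383/5
# cruncher peek() => -383/5
# cruncher plus(x=15) => -308/5
# cruncher amplify(x=11) => -3388/5
# exchanger re(v=-1041, u_from=lb, u_to=oz) => -16656
# exchanger re(v=-254, u_from=ft, u_to=m) => -48387/625
# cruncher dock(x=-4) => -3368/5
# exchanger re(v=-2684, u_from=oz, u_to=kg) => -30436048027/400000000
# cruncher peek() => -3368/5
# cruncher reciproc() => -5/3368

Answer: -5/3368


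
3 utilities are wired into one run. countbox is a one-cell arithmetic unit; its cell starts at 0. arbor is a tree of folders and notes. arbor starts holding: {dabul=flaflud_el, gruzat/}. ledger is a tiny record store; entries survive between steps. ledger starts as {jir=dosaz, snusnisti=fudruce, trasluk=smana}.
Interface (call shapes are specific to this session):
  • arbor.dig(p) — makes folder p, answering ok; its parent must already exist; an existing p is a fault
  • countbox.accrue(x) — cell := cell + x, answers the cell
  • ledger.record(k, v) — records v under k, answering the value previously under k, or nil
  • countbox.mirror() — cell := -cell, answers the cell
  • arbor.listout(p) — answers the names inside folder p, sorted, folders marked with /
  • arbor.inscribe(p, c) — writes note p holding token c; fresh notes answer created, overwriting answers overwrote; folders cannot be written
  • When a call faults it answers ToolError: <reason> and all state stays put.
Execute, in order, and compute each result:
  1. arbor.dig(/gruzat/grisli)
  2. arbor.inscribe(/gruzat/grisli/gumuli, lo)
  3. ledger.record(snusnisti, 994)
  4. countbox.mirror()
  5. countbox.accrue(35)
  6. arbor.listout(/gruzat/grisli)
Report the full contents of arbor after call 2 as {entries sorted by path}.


Answer: {dabul=flaflud_el, gruzat/, gruzat/grisli/, gruzat/grisli/gumuli=lo}

Derivation:
Now I run arbor.dig with p=/gruzat/grisli: ok.
Calling arbor.inscribe with p=/gruzat/grisli/gumuli, c=lo, yielding created.
I use ledger.record with k=snusnisti, v=994: fudruce.
I use countbox.mirror(), yielding 0.
Then countbox.accrue with x=35: 35.
Then arbor.listout with p=/gruzat/grisli, → [gumuli].


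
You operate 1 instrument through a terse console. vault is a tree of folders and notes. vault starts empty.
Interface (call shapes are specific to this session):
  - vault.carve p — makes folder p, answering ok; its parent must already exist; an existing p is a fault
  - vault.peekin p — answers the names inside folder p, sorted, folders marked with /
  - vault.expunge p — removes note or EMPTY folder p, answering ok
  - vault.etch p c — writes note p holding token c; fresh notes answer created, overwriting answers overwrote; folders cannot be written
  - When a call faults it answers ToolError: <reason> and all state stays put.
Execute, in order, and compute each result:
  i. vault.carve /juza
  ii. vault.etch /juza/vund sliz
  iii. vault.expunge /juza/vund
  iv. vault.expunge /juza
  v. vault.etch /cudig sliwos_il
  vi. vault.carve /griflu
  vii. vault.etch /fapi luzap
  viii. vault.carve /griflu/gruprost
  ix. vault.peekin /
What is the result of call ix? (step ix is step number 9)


Answer: [cudig, fapi, griflu/]

Derivation:
·→ carve(p=/juza)
·← ok
·→ etch(p=/juza/vund, c=sliz)
·← created
·→ expunge(p=/juza/vund)
·← ok
·→ expunge(p=/juza)
·← ok
·→ etch(p=/cudig, c=sliwos_il)
·← created
·→ carve(p=/griflu)
·← ok
·→ etch(p=/fapi, c=luzap)
·← created
·→ carve(p=/griflu/gruprost)
·← ok
·→ peekin(p=/)
·← [cudig, fapi, griflu/]


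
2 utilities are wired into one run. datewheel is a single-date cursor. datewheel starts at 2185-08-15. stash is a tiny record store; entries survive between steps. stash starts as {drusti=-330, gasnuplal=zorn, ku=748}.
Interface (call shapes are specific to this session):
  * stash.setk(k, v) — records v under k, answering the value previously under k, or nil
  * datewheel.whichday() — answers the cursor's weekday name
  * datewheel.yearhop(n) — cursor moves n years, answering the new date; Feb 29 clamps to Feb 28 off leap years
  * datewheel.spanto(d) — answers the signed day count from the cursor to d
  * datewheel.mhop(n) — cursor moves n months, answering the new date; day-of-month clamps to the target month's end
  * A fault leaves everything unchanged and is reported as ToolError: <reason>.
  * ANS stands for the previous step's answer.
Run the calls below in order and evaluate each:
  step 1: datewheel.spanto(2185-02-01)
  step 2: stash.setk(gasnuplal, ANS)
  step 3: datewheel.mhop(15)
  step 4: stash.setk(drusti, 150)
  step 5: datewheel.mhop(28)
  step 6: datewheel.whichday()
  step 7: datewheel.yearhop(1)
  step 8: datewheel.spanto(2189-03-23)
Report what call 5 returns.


Answer: 2189-03-15

Derivation:
Act: spanto[2185-02-01]
Obs: -195
Act: setk[gasnuplal; ANS]
Obs: zorn
Act: mhop[15]
Obs: 2186-11-15
Act: setk[drusti; 150]
Obs: -330
Act: mhop[28]
Obs: 2189-03-15
Act: whichday[]
Obs: Sunday
Act: yearhop[1]
Obs: 2190-03-15
Act: spanto[2189-03-23]
Obs: -357


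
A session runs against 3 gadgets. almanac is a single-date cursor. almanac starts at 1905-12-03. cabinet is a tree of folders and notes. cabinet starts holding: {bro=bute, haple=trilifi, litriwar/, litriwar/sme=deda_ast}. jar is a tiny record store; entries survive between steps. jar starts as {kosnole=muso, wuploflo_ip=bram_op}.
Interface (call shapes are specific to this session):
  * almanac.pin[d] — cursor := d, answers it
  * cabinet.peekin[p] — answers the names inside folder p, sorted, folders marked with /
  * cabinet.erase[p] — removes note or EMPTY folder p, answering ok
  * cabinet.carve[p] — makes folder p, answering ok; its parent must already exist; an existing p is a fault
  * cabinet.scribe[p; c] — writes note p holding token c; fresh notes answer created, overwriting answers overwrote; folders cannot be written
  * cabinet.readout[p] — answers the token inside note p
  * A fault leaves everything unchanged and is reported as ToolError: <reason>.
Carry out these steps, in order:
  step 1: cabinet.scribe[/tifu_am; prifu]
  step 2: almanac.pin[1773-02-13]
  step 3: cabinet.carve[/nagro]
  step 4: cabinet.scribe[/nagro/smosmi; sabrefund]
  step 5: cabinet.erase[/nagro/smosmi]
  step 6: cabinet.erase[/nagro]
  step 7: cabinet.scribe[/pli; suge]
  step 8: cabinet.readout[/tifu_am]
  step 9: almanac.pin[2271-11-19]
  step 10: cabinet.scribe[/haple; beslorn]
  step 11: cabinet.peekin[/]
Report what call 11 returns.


==> cabinet.scribe(p: /tifu_am, c: prifu)
<== created
==> almanac.pin(d: 1773-02-13)
<== 1773-02-13
==> cabinet.carve(p: /nagro)
<== ok
==> cabinet.scribe(p: /nagro/smosmi, c: sabrefund)
<== created
==> cabinet.erase(p: /nagro/smosmi)
<== ok
==> cabinet.erase(p: /nagro)
<== ok
==> cabinet.scribe(p: /pli, c: suge)
<== created
==> cabinet.readout(p: /tifu_am)
<== prifu
==> almanac.pin(d: 2271-11-19)
<== 2271-11-19
==> cabinet.scribe(p: /haple, c: beslorn)
<== overwrote
==> cabinet.peekin(p: /)
<== [bro, haple, litriwar/, pli, tifu_am]

Answer: [bro, haple, litriwar/, pli, tifu_am]


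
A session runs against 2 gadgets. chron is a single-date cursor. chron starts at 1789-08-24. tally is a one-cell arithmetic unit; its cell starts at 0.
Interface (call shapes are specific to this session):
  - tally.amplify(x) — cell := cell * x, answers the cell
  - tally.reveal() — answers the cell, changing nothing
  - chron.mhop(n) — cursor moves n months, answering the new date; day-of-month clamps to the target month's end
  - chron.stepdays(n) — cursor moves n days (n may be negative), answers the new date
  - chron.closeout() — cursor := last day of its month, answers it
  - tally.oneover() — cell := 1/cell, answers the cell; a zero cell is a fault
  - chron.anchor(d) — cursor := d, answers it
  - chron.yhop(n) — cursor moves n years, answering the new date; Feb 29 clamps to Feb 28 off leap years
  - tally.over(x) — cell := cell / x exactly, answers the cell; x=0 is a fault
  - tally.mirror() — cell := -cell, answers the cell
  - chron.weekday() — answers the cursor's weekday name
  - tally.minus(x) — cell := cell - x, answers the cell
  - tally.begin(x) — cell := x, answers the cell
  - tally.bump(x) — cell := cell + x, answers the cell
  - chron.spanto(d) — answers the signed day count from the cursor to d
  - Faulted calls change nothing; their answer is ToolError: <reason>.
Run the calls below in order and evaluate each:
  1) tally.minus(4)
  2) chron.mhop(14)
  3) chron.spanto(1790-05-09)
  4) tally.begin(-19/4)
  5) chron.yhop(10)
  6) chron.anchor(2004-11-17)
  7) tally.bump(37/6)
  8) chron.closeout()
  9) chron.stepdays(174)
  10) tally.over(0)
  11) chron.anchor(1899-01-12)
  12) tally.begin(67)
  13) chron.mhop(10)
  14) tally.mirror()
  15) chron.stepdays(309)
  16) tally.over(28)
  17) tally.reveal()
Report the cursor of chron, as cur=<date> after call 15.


Answer: cur=1900-09-17

Derivation:
Do: minus[x='4']
See: -4
Do: mhop[n='14']
See: 1790-10-24
Do: spanto[d='1790-05-09']
See: -168
Do: begin[x='-19/4']
See: -19/4
Do: yhop[n='10']
See: 1800-10-24
Do: anchor[d='2004-11-17']
See: 2004-11-17
Do: bump[x='37/6']
See: 17/12
Do: closeout[]
See: 2004-11-30
Do: stepdays[n='174']
See: 2005-05-23
Do: over[x='0']
See: ToolError: division by zero
Do: anchor[d='1899-01-12']
See: 1899-01-12
Do: begin[x='67']
See: 67
Do: mhop[n='10']
See: 1899-11-12
Do: mirror[]
See: -67
Do: stepdays[n='309']
See: 1900-09-17
Do: over[x='28']
See: -67/28
Do: reveal[]
See: -67/28


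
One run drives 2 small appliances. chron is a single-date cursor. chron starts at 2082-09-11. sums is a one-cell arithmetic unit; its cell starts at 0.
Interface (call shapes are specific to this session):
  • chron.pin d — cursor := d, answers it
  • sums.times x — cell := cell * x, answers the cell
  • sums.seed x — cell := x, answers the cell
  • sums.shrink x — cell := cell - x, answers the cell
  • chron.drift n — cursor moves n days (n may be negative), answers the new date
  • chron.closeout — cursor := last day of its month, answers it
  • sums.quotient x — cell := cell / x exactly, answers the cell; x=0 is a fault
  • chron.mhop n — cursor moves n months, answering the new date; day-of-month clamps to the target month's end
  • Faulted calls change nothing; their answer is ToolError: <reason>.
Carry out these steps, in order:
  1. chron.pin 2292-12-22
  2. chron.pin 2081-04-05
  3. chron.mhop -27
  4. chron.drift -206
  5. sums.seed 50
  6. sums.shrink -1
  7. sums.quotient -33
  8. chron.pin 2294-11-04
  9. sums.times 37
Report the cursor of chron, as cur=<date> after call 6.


Answer: cur=2078-06-13

Derivation:
~$ chron.pin d→2292-12-22
:: 2292-12-22
~$ chron.pin d→2081-04-05
:: 2081-04-05
~$ chron.mhop n→-27
:: 2079-01-05
~$ chron.drift n→-206
:: 2078-06-13
~$ sums.seed x→50
:: 50
~$ sums.shrink x→-1
:: 51
~$ sums.quotient x→-33
:: -17/11
~$ chron.pin d→2294-11-04
:: 2294-11-04
~$ sums.times x→37
:: -629/11


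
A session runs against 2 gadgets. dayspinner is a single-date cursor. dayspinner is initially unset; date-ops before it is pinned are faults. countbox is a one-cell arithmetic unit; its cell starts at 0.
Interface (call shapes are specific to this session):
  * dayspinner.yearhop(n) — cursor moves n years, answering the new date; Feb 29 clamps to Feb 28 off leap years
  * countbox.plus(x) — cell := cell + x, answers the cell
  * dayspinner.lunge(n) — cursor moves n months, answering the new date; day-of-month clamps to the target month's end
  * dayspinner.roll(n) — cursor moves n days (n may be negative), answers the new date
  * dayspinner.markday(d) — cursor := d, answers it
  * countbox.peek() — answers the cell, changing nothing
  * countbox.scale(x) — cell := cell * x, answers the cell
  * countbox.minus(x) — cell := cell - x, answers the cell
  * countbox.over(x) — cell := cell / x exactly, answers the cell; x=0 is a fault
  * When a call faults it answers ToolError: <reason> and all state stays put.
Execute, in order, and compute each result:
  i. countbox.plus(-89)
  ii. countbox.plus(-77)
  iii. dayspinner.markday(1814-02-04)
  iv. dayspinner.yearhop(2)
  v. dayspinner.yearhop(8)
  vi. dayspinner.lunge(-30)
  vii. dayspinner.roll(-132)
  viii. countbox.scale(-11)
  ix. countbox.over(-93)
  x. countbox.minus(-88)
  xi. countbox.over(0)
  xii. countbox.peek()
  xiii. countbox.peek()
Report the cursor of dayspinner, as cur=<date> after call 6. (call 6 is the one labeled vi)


Step: countbox.plus[x=-89]
Result: -89
Step: countbox.plus[x=-77]
Result: -166
Step: dayspinner.markday[d=1814-02-04]
Result: 1814-02-04
Step: dayspinner.yearhop[n=2]
Result: 1816-02-04
Step: dayspinner.yearhop[n=8]
Result: 1824-02-04
Step: dayspinner.lunge[n=-30]
Result: 1821-08-04
Step: dayspinner.roll[n=-132]
Result: 1821-03-25
Step: countbox.scale[x=-11]
Result: 1826
Step: countbox.over[x=-93]
Result: -1826/93
Step: countbox.minus[x=-88]
Result: 6358/93
Step: countbox.over[x=0]
Result: ToolError: division by zero
Step: countbox.peek[]
Result: 6358/93
Step: countbox.peek[]
Result: 6358/93

Answer: cur=1821-08-04


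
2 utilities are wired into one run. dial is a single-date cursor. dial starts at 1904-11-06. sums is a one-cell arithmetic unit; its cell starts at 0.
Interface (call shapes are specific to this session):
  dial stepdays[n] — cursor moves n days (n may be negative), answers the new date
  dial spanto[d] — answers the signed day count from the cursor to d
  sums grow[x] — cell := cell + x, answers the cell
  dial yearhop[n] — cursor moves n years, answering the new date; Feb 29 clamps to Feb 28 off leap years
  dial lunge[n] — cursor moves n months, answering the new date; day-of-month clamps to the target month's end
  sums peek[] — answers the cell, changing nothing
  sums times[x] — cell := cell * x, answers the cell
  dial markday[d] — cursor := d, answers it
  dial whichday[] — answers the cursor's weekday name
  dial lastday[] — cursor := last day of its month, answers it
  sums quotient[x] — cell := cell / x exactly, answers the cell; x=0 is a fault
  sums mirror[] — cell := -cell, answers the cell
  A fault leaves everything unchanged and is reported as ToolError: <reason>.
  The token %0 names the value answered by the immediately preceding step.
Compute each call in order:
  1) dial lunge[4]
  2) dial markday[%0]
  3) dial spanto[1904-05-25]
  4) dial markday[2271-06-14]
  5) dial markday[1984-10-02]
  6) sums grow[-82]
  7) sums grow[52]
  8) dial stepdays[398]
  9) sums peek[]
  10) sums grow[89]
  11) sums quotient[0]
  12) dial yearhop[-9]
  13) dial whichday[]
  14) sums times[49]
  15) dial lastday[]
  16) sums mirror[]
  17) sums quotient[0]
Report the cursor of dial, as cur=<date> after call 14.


I try dial lunge on n: 4, giving 1905-03-06.
Then dial markday on d: %0: 1905-03-06.
I try dial spanto on d: 1904-05-25, and observe -285.
Next I call dial markday on d: 2271-06-14, — result: 2271-06-14.
I use dial markday on d: 1984-10-02, → 1984-10-02.
Then sums grow on x: -82, → -82.
I use sums grow on x: 52, → -30.
Then dial stepdays on n: 398, which returns 1985-11-04.
I run sums peek(), and get -30.
I try sums grow on x: 89, and get 59.
I run sums quotient on x: 0, and get ToolError: division by zero.
Then dial yearhop on n: -9, giving 1976-11-04.
Calling dial whichday(), and observe Thursday.
Now I run sums times on x: 49, yielding 2891.
I run dial lastday, and see 1976-11-30.
Next I call sums mirror: -2891.
I use sums quotient on x: 0, giving ToolError: division by zero.

Answer: cur=1976-11-04


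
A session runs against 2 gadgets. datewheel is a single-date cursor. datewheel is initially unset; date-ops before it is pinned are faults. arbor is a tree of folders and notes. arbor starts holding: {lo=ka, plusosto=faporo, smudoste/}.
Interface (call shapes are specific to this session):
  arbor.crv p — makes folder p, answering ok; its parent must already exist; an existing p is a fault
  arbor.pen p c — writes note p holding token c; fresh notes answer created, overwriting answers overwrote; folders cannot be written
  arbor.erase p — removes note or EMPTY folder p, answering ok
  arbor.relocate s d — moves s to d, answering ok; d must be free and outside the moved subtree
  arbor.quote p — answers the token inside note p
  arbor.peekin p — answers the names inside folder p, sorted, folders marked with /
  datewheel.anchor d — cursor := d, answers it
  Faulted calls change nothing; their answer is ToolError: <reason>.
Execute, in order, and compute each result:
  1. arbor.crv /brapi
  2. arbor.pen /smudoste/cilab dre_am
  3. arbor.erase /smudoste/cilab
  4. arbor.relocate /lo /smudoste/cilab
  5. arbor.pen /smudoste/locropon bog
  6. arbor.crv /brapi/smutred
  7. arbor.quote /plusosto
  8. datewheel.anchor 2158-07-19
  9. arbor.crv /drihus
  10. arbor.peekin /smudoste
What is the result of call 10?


I use crv with /brapi, yielding ok.
I try pen with /smudoste/cilab, dre_am, giving created.
I call erase with /smudoste/cilab, — result: ok.
I use relocate with /lo, /smudoste/cilab, — result: ok.
I try pen with /smudoste/locropon, bog, yielding created.
Now I run crv with /brapi/smutred, and get ok.
Invoking quote with /plusosto, and get faporo.
Next I call anchor with 2158-07-19, → 2158-07-19.
Calling crv with /drihus, which returns ok.
Invoking peekin with /smudoste, and observe [cilab, locropon].

Answer: [cilab, locropon]


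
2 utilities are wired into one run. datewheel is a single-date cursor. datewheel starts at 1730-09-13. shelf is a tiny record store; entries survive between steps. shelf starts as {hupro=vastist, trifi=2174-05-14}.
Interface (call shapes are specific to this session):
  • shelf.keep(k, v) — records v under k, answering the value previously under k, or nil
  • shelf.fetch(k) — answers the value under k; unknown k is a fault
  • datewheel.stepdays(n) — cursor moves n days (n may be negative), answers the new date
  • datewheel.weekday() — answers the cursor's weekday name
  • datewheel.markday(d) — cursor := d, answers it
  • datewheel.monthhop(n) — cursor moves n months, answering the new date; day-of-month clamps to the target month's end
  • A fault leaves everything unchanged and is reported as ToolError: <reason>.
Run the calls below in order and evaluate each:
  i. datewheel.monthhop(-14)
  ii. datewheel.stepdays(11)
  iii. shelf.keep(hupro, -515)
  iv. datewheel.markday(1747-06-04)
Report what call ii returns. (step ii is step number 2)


Answer: 1729-07-24

Derivation:
==> datewheel.monthhop(-14)
<== 1729-07-13
==> datewheel.stepdays(11)
<== 1729-07-24
==> shelf.keep(hupro, -515)
<== vastist
==> datewheel.markday(1747-06-04)
<== 1747-06-04


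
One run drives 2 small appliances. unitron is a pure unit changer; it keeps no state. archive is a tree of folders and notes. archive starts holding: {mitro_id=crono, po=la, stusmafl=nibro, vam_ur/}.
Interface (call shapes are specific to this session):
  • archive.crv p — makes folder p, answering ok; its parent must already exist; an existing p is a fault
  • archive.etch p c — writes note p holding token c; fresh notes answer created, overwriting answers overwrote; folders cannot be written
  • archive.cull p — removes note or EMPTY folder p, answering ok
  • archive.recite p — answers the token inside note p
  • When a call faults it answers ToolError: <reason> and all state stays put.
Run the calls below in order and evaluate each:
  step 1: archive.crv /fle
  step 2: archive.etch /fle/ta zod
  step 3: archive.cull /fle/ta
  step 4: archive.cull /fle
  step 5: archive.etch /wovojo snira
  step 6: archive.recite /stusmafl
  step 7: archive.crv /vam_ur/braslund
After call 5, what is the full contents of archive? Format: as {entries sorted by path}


Answer: {mitro_id=crono, po=la, stusmafl=nibro, vam_ur/, wovojo=snira}

Derivation:
Then crv(p: /fle), yielding ok.
I invoke etch(p: /fle/ta, c: zod), and observe created.
Now I run cull(p: /fle/ta), giving ok.
Invoking cull(p: /fle), and get ok.
Using etch(p: /wovojo, c: snira), giving created.
I invoke recite(p: /stusmafl), → nibro.
Next I call crv(p: /vam_ur/braslund), and see ok.


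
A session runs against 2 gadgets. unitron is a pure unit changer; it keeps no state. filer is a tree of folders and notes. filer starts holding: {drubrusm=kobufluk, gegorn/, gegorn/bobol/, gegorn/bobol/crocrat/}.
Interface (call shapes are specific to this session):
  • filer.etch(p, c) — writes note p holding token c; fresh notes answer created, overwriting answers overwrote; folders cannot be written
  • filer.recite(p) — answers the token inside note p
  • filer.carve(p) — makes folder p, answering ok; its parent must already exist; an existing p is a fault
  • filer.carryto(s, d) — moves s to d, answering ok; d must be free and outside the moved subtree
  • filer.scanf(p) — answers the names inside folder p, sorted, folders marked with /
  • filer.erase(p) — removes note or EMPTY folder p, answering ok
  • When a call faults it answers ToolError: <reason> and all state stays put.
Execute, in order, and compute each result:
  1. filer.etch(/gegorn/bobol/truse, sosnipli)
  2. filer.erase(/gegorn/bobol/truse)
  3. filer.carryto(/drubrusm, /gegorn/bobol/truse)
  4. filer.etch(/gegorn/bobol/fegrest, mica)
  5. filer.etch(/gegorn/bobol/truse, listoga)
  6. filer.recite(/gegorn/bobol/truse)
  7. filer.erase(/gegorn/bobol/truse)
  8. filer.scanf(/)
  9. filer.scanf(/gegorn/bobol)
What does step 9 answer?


Answer: [crocrat/, fegrest]

Derivation:
Using filer.etch passing p: /gegorn/bobol/truse, c: sosnipli, yielding created.
Next I call filer.erase passing p: /gegorn/bobol/truse, — result: ok.
Next I call filer.carryto passing s: /drubrusm, d: /gegorn/bobol/truse: ok.
Invoking filer.etch passing p: /gegorn/bobol/fegrest, c: mica, and observe created.
Invoking filer.etch passing p: /gegorn/bobol/truse, c: listoga, and see overwrote.
Then filer.recite passing p: /gegorn/bobol/truse, and get listoga.
I try filer.erase passing p: /gegorn/bobol/truse, and observe ok.
Calling filer.scanf passing p: /, yielding [gegorn/].
I invoke filer.scanf passing p: /gegorn/bobol, and observe [crocrat/, fegrest].


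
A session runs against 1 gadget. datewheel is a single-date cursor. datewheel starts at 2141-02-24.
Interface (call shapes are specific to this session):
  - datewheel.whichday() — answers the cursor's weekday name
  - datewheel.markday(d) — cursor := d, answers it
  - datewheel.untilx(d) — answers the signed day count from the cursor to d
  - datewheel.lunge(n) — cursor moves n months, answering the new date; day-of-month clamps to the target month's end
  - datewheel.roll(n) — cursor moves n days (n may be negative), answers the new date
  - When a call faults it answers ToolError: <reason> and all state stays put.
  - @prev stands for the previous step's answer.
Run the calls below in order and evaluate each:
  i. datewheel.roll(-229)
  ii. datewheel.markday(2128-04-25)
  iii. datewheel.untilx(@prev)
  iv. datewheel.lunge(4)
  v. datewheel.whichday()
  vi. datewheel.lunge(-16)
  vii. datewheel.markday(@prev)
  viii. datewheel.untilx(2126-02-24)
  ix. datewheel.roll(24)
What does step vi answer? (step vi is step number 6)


Answer: 2127-04-25

Derivation:
Then datewheel.roll using n='-229', giving 2140-07-10.
Using datewheel.markday using d='2128-04-25', giving 2128-04-25.
Calling datewheel.untilx using d='@prev': 0.
I call datewheel.lunge using n='4', giving 2128-08-25.
I invoke datewheel.whichday(), and see Wednesday.
Next I call datewheel.lunge using n='-16', and get 2127-04-25.
I invoke datewheel.markday using d='@prev', and get 2127-04-25.
Next I call datewheel.untilx using d='2126-02-24', which returns -425.
Calling datewheel.roll using n='24', and observe 2127-05-19.


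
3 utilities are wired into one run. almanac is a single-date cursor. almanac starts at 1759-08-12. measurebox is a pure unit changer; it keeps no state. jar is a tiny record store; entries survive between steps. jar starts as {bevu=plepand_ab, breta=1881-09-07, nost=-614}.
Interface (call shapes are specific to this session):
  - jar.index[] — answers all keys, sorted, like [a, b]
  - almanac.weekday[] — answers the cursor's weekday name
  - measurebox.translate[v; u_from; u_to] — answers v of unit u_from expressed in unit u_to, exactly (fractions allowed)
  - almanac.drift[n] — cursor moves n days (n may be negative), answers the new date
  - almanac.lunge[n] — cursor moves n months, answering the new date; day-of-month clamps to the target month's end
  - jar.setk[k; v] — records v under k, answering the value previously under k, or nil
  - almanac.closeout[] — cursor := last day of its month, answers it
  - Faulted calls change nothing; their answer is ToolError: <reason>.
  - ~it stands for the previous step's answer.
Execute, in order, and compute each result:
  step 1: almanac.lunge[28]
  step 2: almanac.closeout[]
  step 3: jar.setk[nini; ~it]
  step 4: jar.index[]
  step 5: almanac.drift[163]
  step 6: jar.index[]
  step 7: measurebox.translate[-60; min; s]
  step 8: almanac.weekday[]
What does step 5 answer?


[in] almanac.lunge n: 28
[out] 1761-12-12
[in] almanac.closeout
[out] 1761-12-31
[in] jar.setk k: nini v: ~it
[out] nil
[in] jar.index
[out] [bevu, breta, nini, nost]
[in] almanac.drift n: 163
[out] 1762-06-12
[in] jar.index
[out] [bevu, breta, nini, nost]
[in] measurebox.translate v: -60 u_from: min u_to: s
[out] -3600
[in] almanac.weekday
[out] Saturday

Answer: 1762-06-12
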